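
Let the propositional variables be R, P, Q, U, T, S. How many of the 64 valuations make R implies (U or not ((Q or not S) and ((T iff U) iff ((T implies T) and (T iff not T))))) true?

Initial set: {T (R implies (U or not ((Q or not S) and ((T iff U) iff ((T implies T) and (T iff not T))))))}.
T (R implies (U or not ((Q or not S) and ((T iff U) iff ((T implies T) and (T iff not T)))))): β-rule — branch into F R  //  T (U or not ((Q or not S) and ((T iff U) iff ((T implies T) and (T iff not T))))).
  branch 1 (add F R):
    ○ open, literals {R=0}.
  branch 2 (add T (U or not ((Q or not S) and ((T iff U) iff ((T implies T) and (T iff not T)))))):
    T (U or not ((Q or not S) and ((T iff U) iff ((T implies T) and (T iff not T))))): β-rule — branch into T U  //  T not ((Q or not S) and ((T iff U) iff ((T implies T) and (T iff not T)))).
      branch 2.1 (add T U):
        ○ open, literals {U=1}.
      branch 2.2 (add T not ((Q or not S) and ((T iff U) iff ((T implies T) and (T iff not T))))):
        T not ((Q or not S) and ((T iff U) iff ((T implies T) and (T iff not T)))): β-rule — branch into F (Q or not S)  //  F ((T iff U) iff ((T implies T) and (T iff not T))).
          branch 2.2.1 (add F (Q or not S)):
            F (Q or not S): α-rule — add F Q, F not S.
            ○ open, literals {Q=0, S=1}.
          branch 2.2.2 (add F ((T iff U) iff ((T implies T) and (T iff not T)))):
            F ((T iff U) iff ((T implies T) and (T iff not T))): β-rule — branch into T (T iff U), F ((T implies T) and (T iff not T))  //  F (T iff U), T ((T implies T) and (T iff not T)).
              branch 2.2.2.1 (add T (T iff U), F ((T implies T) and (T iff not T))):
                T (T iff U): β-rule — branch into T T, T U  //  F T, F U.
                  branch 2.2.2.1.1 (add T T, T U):
                    F ((T implies T) and (T iff not T)): β-rule — branch into F (T implies T)  //  F (T iff not T).
                      branch 2.2.2.1.1.1 (add F (T implies T)):
                        F (T implies T): α-rule — add T T, F T.
                        × closes — contains both T and not T.
                      branch 2.2.2.1.1.2 (add F (T iff not T)):
                        F (T iff not T): β-rule — branch into T T, F not T  //  F T, T not T.
                          branch 2.2.2.1.1.2.1 (add T T, F not T):
                            ○ open, literals {T=1, U=1}.
                          branch 2.2.2.1.1.2.2 (add F T, T not T):
                            × closes — contains both T and not T.
                  branch 2.2.2.1.2 (add F T, F U):
                    F ((T implies T) and (T iff not T)): β-rule — branch into F (T implies T)  //  F (T iff not T).
                      branch 2.2.2.1.2.1 (add F (T implies T)):
                        F (T implies T): α-rule — add T T, F T.
                        × closes — contains both T and not T.
                      branch 2.2.2.1.2.2 (add F (T iff not T)):
                        F (T iff not T): β-rule — branch into T T, F not T  //  F T, T not T.
                          branch 2.2.2.1.2.2.1 (add T T, F not T):
                            × closes — contains both T and not T.
                          branch 2.2.2.1.2.2.2 (add F T, T not T):
                            ○ open, literals {T=0, U=0}.
              branch 2.2.2.2 (add F (T iff U), T ((T implies T) and (T iff not T))):
                T ((T implies T) and (T iff not T)): α-rule — add T (T implies T), T (T iff not T).
                F (T iff U): β-rule — branch into T T, F U  //  F T, T U.
                  branch 2.2.2.2.1 (add T T, F U):
                    T (T implies T): β-rule — branch into F T  //  T T.
                      branch 2.2.2.2.1.1 (add F T):
                        × closes — contains both T and not T.
                      branch 2.2.2.2.1.2 (add T T):
                        T (T iff not T): β-rule — branch into T T, T not T  //  F T, F not T.
                          branch 2.2.2.2.1.2.1 (add T T, T not T):
                            × closes — contains both T and not T.
                          branch 2.2.2.2.1.2.2 (add F T, F not T):
                            × closes — contains both T and not T.
                  branch 2.2.2.2.2 (add F T, T U):
                    T (T implies T): β-rule — branch into F T  //  T T.
                      branch 2.2.2.2.2.1 (add F T):
                        T (T iff not T): β-rule — branch into T T, T not T  //  F T, F not T.
                          branch 2.2.2.2.2.1.1 (add T T, T not T):
                            × closes — contains both T and not T.
                          branch 2.2.2.2.2.1.2 (add F T, F not T):
                            × closes — contains both T and not T.
                      branch 2.2.2.2.2.2 (add T T):
                        × closes — contains both T and not T.
10 branches closed, 5 open.
Each open branch fixes some atoms; the unmentioned ones are free. Counting distinct full assignments: branch {R=0} (P, Q, U, T, S) contributes 32 new; branch {U=1} (R, P, Q, T, S) contributes 16 new; branch {Q=0, S=1} (R, P, U, T) contributes 4 new; branch {T=1, U=1} (R, P, Q, S) contributes 0 new; branch {T=0, U=0} (R, P, Q, S) contributes 6 new. Total: 58.

58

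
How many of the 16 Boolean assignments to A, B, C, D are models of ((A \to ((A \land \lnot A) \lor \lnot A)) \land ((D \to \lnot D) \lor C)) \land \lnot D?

4

Initial set: {(((A \to ((A \land \lnot A) \lor \lnot A)) \land ((D \to \lnot D) \lor C)) \land \lnot D)}.
(((A \to ((A \land \lnot A) \lor \lnot A)) \land ((D \to \lnot D) \lor C)) \land \lnot D): α-rule — add ((A \to ((A \land \lnot A) \lor \lnot A)) \land ((D \to \lnot D) \lor C)), \lnot D.
((A \to ((A \land \lnot A) \lor \lnot A)) \land ((D \to \lnot D) \lor C)): α-rule — add (A \to ((A \land \lnot A) \lor \lnot A)), ((D \to \lnot D) \lor C).
(A \to ((A \land \lnot A) \lor \lnot A)): β-rule — branch into \lnot A  //  ((A \land \lnot A) \lor \lnot A).
  branch 1 (add \lnot A):
    ((D \to \lnot D) \lor C): β-rule — branch into (D \to \lnot D)  //  C.
      branch 1.1 (add (D \to \lnot D)):
        (D \to \lnot D): β-rule — branch into \lnot D  //  \lnot D.
          branch 1.1.1 (add \lnot D):
            ○ open, literals {A=F, D=F}.
          branch 1.1.2 (add \lnot D):
            ○ open, literals {A=F, D=F}.
      branch 1.2 (add C):
        ○ open, literals {A=F, C=T, D=F}.
  branch 2 (add ((A \land \lnot A) \lor \lnot A)):
    ((D \to \lnot D) \lor C): β-rule — branch into (D \to \lnot D)  //  C.
      branch 2.1 (add (D \to \lnot D)):
        ((A \land \lnot A) \lor \lnot A): β-rule — branch into (A \land \lnot A)  //  \lnot A.
          branch 2.1.1 (add (A \land \lnot A)):
            (A \land \lnot A): α-rule — add A, \lnot A.
            × closes — contains both A and \lnot A.
          branch 2.1.2 (add \lnot A):
            (D \to \lnot D): β-rule — branch into \lnot D  //  \lnot D.
              branch 2.1.2.1 (add \lnot D):
                ○ open, literals {A=F, D=F}.
              branch 2.1.2.2 (add \lnot D):
                ○ open, literals {A=F, D=F}.
      branch 2.2 (add C):
        ((A \land \lnot A) \lor \lnot A): β-rule — branch into (A \land \lnot A)  //  \lnot A.
          branch 2.2.1 (add (A \land \lnot A)):
            (A \land \lnot A): α-rule — add A, \lnot A.
            × closes — contains both A and \lnot A.
          branch 2.2.2 (add \lnot A):
            ○ open, literals {A=F, C=T, D=F}.
2 branches closed, 6 open.
Each open branch fixes some atoms; the unmentioned ones are free. Counting distinct full assignments: branch {A=F, D=F} (B, C) contributes 4 new; branch {A=F, D=F} (B, C) contributes 0 new; branch {A=F, C=T, D=F} (B) contributes 0 new; branch {A=F, D=F} (B, C) contributes 0 new; branch {A=F, D=F} (B, C) contributes 0 new; branch {A=F, C=T, D=F} (B) contributes 0 new. Total: 4.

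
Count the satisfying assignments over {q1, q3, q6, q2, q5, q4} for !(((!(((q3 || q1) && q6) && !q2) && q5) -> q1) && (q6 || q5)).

Initial set: {T !(((!(((q3 || q1) && q6) && !q2) && q5) -> q1) && (q6 || q5))}.
T !(((!(((q3 || q1) && q6) && !q2) && q5) -> q1) && (q6 || q5)): β-rule — branch into F ((!(((q3 || q1) && q6) && !q2) && q5) -> q1)  //  F (q6 || q5).
  branch 1 (add F ((!(((q3 || q1) && q6) && !q2) && q5) -> q1)):
    F ((!(((q3 || q1) && q6) && !q2) && q5) -> q1): α-rule — add T (!(((q3 || q1) && q6) && !q2) && q5), F q1.
    T (!(((q3 || q1) && q6) && !q2) && q5): α-rule — add T !(((q3 || q1) && q6) && !q2), T q5.
    T !(((q3 || q1) && q6) && !q2): β-rule — branch into F ((q3 || q1) && q6)  //  F !q2.
      branch 1.1 (add F ((q3 || q1) && q6)):
        F ((q3 || q1) && q6): β-rule — branch into F (q3 || q1)  //  F q6.
          branch 1.1.1 (add F (q3 || q1)):
            F (q3 || q1): α-rule — add F q3, F q1.
            ○ open, literals {q1=F, q3=F, q5=T}.
          branch 1.1.2 (add F q6):
            ○ open, literals {q1=F, q5=T, q6=F}.
      branch 1.2 (add F !q2):
        ○ open, literals {q1=F, q2=T, q5=T}.
  branch 2 (add F (q6 || q5)):
    F (q6 || q5): α-rule — add F q6, F q5.
    ○ open, literals {q5=F, q6=F}.
0 branches closed, 4 open.
Each open branch fixes some atoms; the unmentioned ones are free. Counting distinct full assignments: branch {q1=F, q3=F, q5=T} (q6, q2, q4) contributes 8 new; branch {q1=F, q5=T, q6=F} (q3, q2, q4) contributes 4 new; branch {q1=F, q2=T, q5=T} (q3, q6, q4) contributes 2 new; branch {q5=F, q6=F} (q1, q3, q2, q4) contributes 16 new. Total: 30.

30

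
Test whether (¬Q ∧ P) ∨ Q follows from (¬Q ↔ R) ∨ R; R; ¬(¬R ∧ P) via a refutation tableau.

Initial set: {((¬Q ↔ R) ∨ R); R; ¬(¬R ∧ P); ¬((¬Q ∧ P) ∨ Q)}.
¬((¬Q ∧ P) ∨ Q): α-rule — add ¬(¬Q ∧ P), ¬Q.
((¬Q ↔ R) ∨ R): β-rule — branch into (¬Q ↔ R)  //  R.
  branch 1 (add (¬Q ↔ R)):
    ¬(¬R ∧ P): β-rule — branch into ¬¬R  //  ¬P.
      branch 1.1 (add ¬¬R):
        ¬(¬Q ∧ P): β-rule — branch into ¬¬Q  //  ¬P.
          branch 1.1.1 (add ¬¬Q):
            × closes — contains both Q and ¬Q.
          branch 1.1.2 (add ¬P):
            (¬Q ↔ R): β-rule — branch into ¬Q, R  //  ¬¬Q, ¬R.
              branch 1.1.2.1 (add ¬Q, R):
                ○ open, literals {P=F, Q=F, R=T}.
              branch 1.1.2.2 (add ¬¬Q, ¬R):
                × closes — contains both Q and ¬Q.
      branch 1.2 (add ¬P):
        ¬(¬Q ∧ P): β-rule — branch into ¬¬Q  //  ¬P.
          branch 1.2.1 (add ¬¬Q):
            × closes — contains both Q and ¬Q.
          branch 1.2.2 (add ¬P):
            (¬Q ↔ R): β-rule — branch into ¬Q, R  //  ¬¬Q, ¬R.
              branch 1.2.2.1 (add ¬Q, R):
                ○ open, literals {P=F, Q=F, R=T}.
              branch 1.2.2.2 (add ¬¬Q, ¬R):
                × closes — contains both Q and ¬Q.
  branch 2 (add R):
    ¬(¬R ∧ P): β-rule — branch into ¬¬R  //  ¬P.
      branch 2.1 (add ¬¬R):
        ¬(¬Q ∧ P): β-rule — branch into ¬¬Q  //  ¬P.
          branch 2.1.1 (add ¬¬Q):
            × closes — contains both Q and ¬Q.
          branch 2.1.2 (add ¬P):
            ○ open, literals {P=F, Q=F, R=T}.
      branch 2.2 (add ¬P):
        ¬(¬Q ∧ P): β-rule — branch into ¬¬Q  //  ¬P.
          branch 2.2.1 (add ¬¬Q):
            × closes — contains both Q and ¬Q.
          branch 2.2.2 (add ¬P):
            ○ open, literals {P=F, Q=F, R=T}.
6 branches closed, 4 open.
An open branch gives a countermodel: P=F, Q=F, R=T (unmentioned atoms arbitrary); the premises hold there but the conclusion fails.

No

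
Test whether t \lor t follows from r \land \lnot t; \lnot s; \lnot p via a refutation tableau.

Initial set: {(r \land \lnot t); \lnot s; \lnot p; \lnot (t \lor t)}.
(r \land \lnot t): α-rule — add r, \lnot t.
\lnot (t \lor t): α-rule — add \lnot t, \lnot t.
○ open, literals {p=F, r=T, s=F, t=F}.
0 branches closed, 1 open.
An open branch gives a countermodel: p=F, r=T, s=F, t=F (unmentioned atoms arbitrary); the premises hold there but the conclusion fails.

No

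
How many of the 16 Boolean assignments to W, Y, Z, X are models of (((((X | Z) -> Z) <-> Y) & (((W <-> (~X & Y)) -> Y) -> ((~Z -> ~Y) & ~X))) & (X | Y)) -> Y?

Initial set: {((((((X | Z) -> Z) <-> Y) & (((W <-> (~X & Y)) -> Y) -> ((~Z -> ~Y) & ~X))) & (X | Y)) -> Y)}.
((((((X | Z) -> Z) <-> Y) & (((W <-> (~X & Y)) -> Y) -> ((~Z -> ~Y) & ~X))) & (X | Y)) -> Y): β-rule — branch into ~(((((X | Z) -> Z) <-> Y) & (((W <-> (~X & Y)) -> Y) -> ((~Z -> ~Y) & ~X))) & (X | Y))  //  Y.
  branch 1 (add ~(((((X | Z) -> Z) <-> Y) & (((W <-> (~X & Y)) -> Y) -> ((~Z -> ~Y) & ~X))) & (X | Y))):
    ~(((((X | Z) -> Z) <-> Y) & (((W <-> (~X & Y)) -> Y) -> ((~Z -> ~Y) & ~X))) & (X | Y)): β-rule — branch into ~((((X | Z) -> Z) <-> Y) & (((W <-> (~X & Y)) -> Y) -> ((~Z -> ~Y) & ~X)))  //  ~(X | Y).
      branch 1.1 (add ~((((X | Z) -> Z) <-> Y) & (((W <-> (~X & Y)) -> Y) -> ((~Z -> ~Y) & ~X)))):
        ~((((X | Z) -> Z) <-> Y) & (((W <-> (~X & Y)) -> Y) -> ((~Z -> ~Y) & ~X))): β-rule — branch into ~(((X | Z) -> Z) <-> Y)  //  ~(((W <-> (~X & Y)) -> Y) -> ((~Z -> ~Y) & ~X)).
          branch 1.1.1 (add ~(((X | Z) -> Z) <-> Y)):
            ~(((X | Z) -> Z) <-> Y): β-rule — branch into ((X | Z) -> Z), ~Y  //  ~((X | Z) -> Z), Y.
              branch 1.1.1.1 (add ((X | Z) -> Z), ~Y):
                ((X | Z) -> Z): β-rule — branch into ~(X | Z)  //  Z.
                  branch 1.1.1.1.1 (add ~(X | Z)):
                    ~(X | Z): α-rule — add ~X, ~Z.
                    ○ open, literals {X=0, Y=0, Z=0}.
                  branch 1.1.1.1.2 (add Z):
                    ○ open, literals {Y=0, Z=1}.
              branch 1.1.1.2 (add ~((X | Z) -> Z), Y):
                ~((X | Z) -> Z): α-rule — add (X | Z), ~Z.
                (X | Z): β-rule — branch into X  //  Z.
                  branch 1.1.1.2.1 (add X):
                    ○ open, literals {X=1, Y=1, Z=0}.
                  branch 1.1.1.2.2 (add Z):
                    × closes — contains both Z and ~Z.
          branch 1.1.2 (add ~(((W <-> (~X & Y)) -> Y) -> ((~Z -> ~Y) & ~X))):
            ~(((W <-> (~X & Y)) -> Y) -> ((~Z -> ~Y) & ~X)): α-rule — add ((W <-> (~X & Y)) -> Y), ~((~Z -> ~Y) & ~X).
            ((W <-> (~X & Y)) -> Y): β-rule — branch into ~(W <-> (~X & Y))  //  Y.
              branch 1.1.2.1 (add ~(W <-> (~X & Y))):
                ~((~Z -> ~Y) & ~X): β-rule — branch into ~(~Z -> ~Y)  //  ~~X.
                  branch 1.1.2.1.1 (add ~(~Z -> ~Y)):
                    ~(~Z -> ~Y): α-rule — add ~Z, ~~Y.
                    ~(W <-> (~X & Y)): β-rule — branch into W, ~(~X & Y)  //  ~W, (~X & Y).
                      branch 1.1.2.1.1.1 (add W, ~(~X & Y)):
                        ~(~X & Y): β-rule — branch into ~~X  //  ~Y.
                          branch 1.1.2.1.1.1.1 (add ~~X):
                            ○ open, literals {W=1, X=1, Y=1, Z=0}.
                          branch 1.1.2.1.1.1.2 (add ~Y):
                            × closes — contains both Y and ~Y.
                      branch 1.1.2.1.1.2 (add ~W, (~X & Y)):
                        (~X & Y): α-rule — add ~X, Y.
                        ○ open, literals {W=0, X=0, Y=1, Z=0}.
                  branch 1.1.2.1.2 (add ~~X):
                    ~(W <-> (~X & Y)): β-rule — branch into W, ~(~X & Y)  //  ~W, (~X & Y).
                      branch 1.1.2.1.2.1 (add W, ~(~X & Y)):
                        ~(~X & Y): β-rule — branch into ~~X  //  ~Y.
                          branch 1.1.2.1.2.1.1 (add ~~X):
                            ○ open, literals {W=1, X=1}.
                          branch 1.1.2.1.2.1.2 (add ~Y):
                            ○ open, literals {W=1, X=1, Y=0}.
                      branch 1.1.2.1.2.2 (add ~W, (~X & Y)):
                        (~X & Y): α-rule — add ~X, Y.
                        × closes — contains both X and ~X.
              branch 1.1.2.2 (add Y):
                ~((~Z -> ~Y) & ~X): β-rule — branch into ~(~Z -> ~Y)  //  ~~X.
                  branch 1.1.2.2.1 (add ~(~Z -> ~Y)):
                    ~(~Z -> ~Y): α-rule — add ~Z, ~~Y.
                    ○ open, literals {Y=1, Z=0}.
                  branch 1.1.2.2.2 (add ~~X):
                    ○ open, literals {X=1, Y=1}.
      branch 1.2 (add ~(X | Y)):
        ~(X | Y): α-rule — add ~X, ~Y.
        ○ open, literals {X=0, Y=0}.
  branch 2 (add Y):
    ○ open, literals {Y=1}.
3 branches closed, 11 open.
Each open branch fixes some atoms; the unmentioned ones are free. Counting distinct full assignments: branch {X=0, Y=0, Z=0} (W) contributes 2 new; branch {Y=0, Z=1} (W, X) contributes 4 new; branch {X=1, Y=1, Z=0} (W) contributes 2 new; branch {W=1, X=1, Y=1, Z=0} (none free) contributes 0 new; branch {W=0, X=0, Y=1, Z=0} (none free) contributes 1 new; branch {W=1, X=1} (Y, Z) contributes 2 new; branch {W=1, X=1, Y=0} (Z) contributes 0 new; branch {Y=1, Z=0} (W, X) contributes 1 new; branch {X=1, Y=1} (W, Z) contributes 1 new; branch {X=0, Y=0} (W, Z) contributes 0 new; branch {Y=1} (W, Z, X) contributes 2 new. Total: 15.

15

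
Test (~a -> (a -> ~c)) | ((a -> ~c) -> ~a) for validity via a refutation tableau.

Valid

Assume the negation and expand:
Initial set: {F ((~a -> (a -> ~c)) | ((a -> ~c) -> ~a))}.
F ((~a -> (a -> ~c)) | ((a -> ~c) -> ~a)): α-rule — add F (~a -> (a -> ~c)), F ((a -> ~c) -> ~a).
F (~a -> (a -> ~c)): α-rule — add T ~a, F (a -> ~c).
F ((a -> ~c) -> ~a): α-rule — add T (a -> ~c), F ~a.
× closes — contains both a and ~a.
All 1 branch closes.
Every branch closed, so the negation is unsatisfiable and the formula is valid.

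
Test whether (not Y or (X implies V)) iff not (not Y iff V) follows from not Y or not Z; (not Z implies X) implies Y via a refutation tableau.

No

Initial set: {T (not Y or not Z); T ((not Z implies X) implies Y); F ((not Y or (X implies V)) iff not (not Y iff V))}.
T (not Y or not Z): β-rule — branch into T not Y  //  T not Z.
  branch 1 (add T not Y):
    T ((not Z implies X) implies Y): β-rule — branch into F (not Z implies X)  //  T Y.
      branch 1.1 (add F (not Z implies X)):
        F (not Z implies X): α-rule — add T not Z, F X.
        F ((not Y or (X implies V)) iff not (not Y iff V)): β-rule — branch into T (not Y or (X implies V)), F not (not Y iff V)  //  F (not Y or (X implies V)), T not (not Y iff V).
          branch 1.1.1 (add T (not Y or (X implies V)), F not (not Y iff V)):
            T (not Y or (X implies V)): β-rule — branch into T not Y  //  T (X implies V).
              branch 1.1.1.1 (add T not Y):
                F not (not Y iff V): β-rule — branch into T not Y, T V  //  F not Y, F V.
                  branch 1.1.1.1.1 (add T not Y, T V):
                    ○ open, literals {V=1, X=0, Y=0, Z=0}.
                  branch 1.1.1.1.2 (add F not Y, F V):
                    × closes — contains both Y and not Y.
              branch 1.1.1.2 (add T (X implies V)):
                F not (not Y iff V): β-rule — branch into T not Y, T V  //  F not Y, F V.
                  branch 1.1.1.2.1 (add T not Y, T V):
                    T (X implies V): β-rule — branch into F X  //  T V.
                      branch 1.1.1.2.1.1 (add F X):
                        ○ open, literals {V=1, X=0, Y=0, Z=0}.
                      branch 1.1.1.2.1.2 (add T V):
                        ○ open, literals {V=1, X=0, Y=0, Z=0}.
                  branch 1.1.1.2.2 (add F not Y, F V):
                    × closes — contains both Y and not Y.
          branch 1.1.2 (add F (not Y or (X implies V)), T not (not Y iff V)):
            F (not Y or (X implies V)): α-rule — add F not Y, F (X implies V).
            × closes — contains both Y and not Y.
      branch 1.2 (add T Y):
        × closes — contains both Y and not Y.
  branch 2 (add T not Z):
    T ((not Z implies X) implies Y): β-rule — branch into F (not Z implies X)  //  T Y.
      branch 2.1 (add F (not Z implies X)):
        F (not Z implies X): α-rule — add T not Z, F X.
        F ((not Y or (X implies V)) iff not (not Y iff V)): β-rule — branch into T (not Y or (X implies V)), F not (not Y iff V)  //  F (not Y or (X implies V)), T not (not Y iff V).
          branch 2.1.1 (add T (not Y or (X implies V)), F not (not Y iff V)):
            T (not Y or (X implies V)): β-rule — branch into T not Y  //  T (X implies V).
              branch 2.1.1.1 (add T not Y):
                F not (not Y iff V): β-rule — branch into T not Y, T V  //  F not Y, F V.
                  branch 2.1.1.1.1 (add T not Y, T V):
                    ○ open, literals {V=1, X=0, Y=0, Z=0}.
                  branch 2.1.1.1.2 (add F not Y, F V):
                    × closes — contains both Y and not Y.
              branch 2.1.1.2 (add T (X implies V)):
                F not (not Y iff V): β-rule — branch into T not Y, T V  //  F not Y, F V.
                  branch 2.1.1.2.1 (add T not Y, T V):
                    T (X implies V): β-rule — branch into F X  //  T V.
                      branch 2.1.1.2.1.1 (add F X):
                        ○ open, literals {V=1, X=0, Y=0, Z=0}.
                      branch 2.1.1.2.1.2 (add T V):
                        ○ open, literals {V=1, X=0, Y=0, Z=0}.
                  branch 2.1.1.2.2 (add F not Y, F V):
                    T (X implies V): β-rule — branch into F X  //  T V.
                      branch 2.1.1.2.2.1 (add F X):
                        ○ open, literals {V=0, X=0, Y=1, Z=0}.
                      branch 2.1.1.2.2.2 (add T V):
                        × closes — contains both V and not V.
          branch 2.1.2 (add F (not Y or (X implies V)), T not (not Y iff V)):
            F (not Y or (X implies V)): α-rule — add F not Y, F (X implies V).
            F (X implies V): α-rule — add T X, F V.
            × closes — contains both X and not X.
      branch 2.2 (add T Y):
        F ((not Y or (X implies V)) iff not (not Y iff V)): β-rule — branch into T (not Y or (X implies V)), F not (not Y iff V)  //  F (not Y or (X implies V)), T not (not Y iff V).
          branch 2.2.1 (add T (not Y or (X implies V)), F not (not Y iff V)):
            T (not Y or (X implies V)): β-rule — branch into T not Y  //  T (X implies V).
              branch 2.2.1.1 (add T not Y):
                × closes — contains both Y and not Y.
              branch 2.2.1.2 (add T (X implies V)):
                F not (not Y iff V): β-rule — branch into T not Y, T V  //  F not Y, F V.
                  branch 2.2.1.2.1 (add T not Y, T V):
                    × closes — contains both Y and not Y.
                  branch 2.2.1.2.2 (add F not Y, F V):
                    T (X implies V): β-rule — branch into F X  //  T V.
                      branch 2.2.1.2.2.1 (add F X):
                        ○ open, literals {V=0, X=0, Y=1, Z=0}.
                      branch 2.2.1.2.2.2 (add T V):
                        × closes — contains both V and not V.
          branch 2.2.2 (add F (not Y or (X implies V)), T not (not Y iff V)):
            F (not Y or (X implies V)): α-rule — add F not Y, F (X implies V).
            F (X implies V): α-rule — add T X, F V.
            T not (not Y iff V): β-rule — branch into T not Y, F V  //  F not Y, T V.
              branch 2.2.2.1 (add T not Y, F V):
                × closes — contains both Y and not Y.
              branch 2.2.2.2 (add F not Y, T V):
                × closes — contains both V and not V.
12 branches closed, 8 open.
An open branch gives a countermodel: V=1, X=0, Y=0, Z=0 (unmentioned atoms arbitrary); the premises hold there but the conclusion fails.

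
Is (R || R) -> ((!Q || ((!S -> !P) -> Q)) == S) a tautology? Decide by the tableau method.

Assume the negation and expand:
Initial set: {!((R || R) -> ((!Q || ((!S -> !P) -> Q)) == S))}.
!((R || R) -> ((!Q || ((!S -> !P) -> Q)) == S)): α-rule — add (R || R), !((!Q || ((!S -> !P) -> Q)) == S).
(R || R): β-rule — branch into R  //  R.
  branch 1 (add R):
    !((!Q || ((!S -> !P) -> Q)) == S): β-rule — branch into (!Q || ((!S -> !P) -> Q)), !S  //  !(!Q || ((!S -> !P) -> Q)), S.
      branch 1.1 (add (!Q || ((!S -> !P) -> Q)), !S):
        (!Q || ((!S -> !P) -> Q)): β-rule — branch into !Q  //  ((!S -> !P) -> Q).
          branch 1.1.1 (add !Q):
            ○ open, literals {Q=0, R=1, S=0}.
          branch 1.1.2 (add ((!S -> !P) -> Q)):
            ((!S -> !P) -> Q): β-rule — branch into !(!S -> !P)  //  Q.
              branch 1.1.2.1 (add !(!S -> !P)):
                !(!S -> !P): α-rule — add !S, !!P.
                ○ open, literals {P=1, R=1, S=0}.
              branch 1.1.2.2 (add Q):
                ○ open, literals {Q=1, R=1, S=0}.
      branch 1.2 (add !(!Q || ((!S -> !P) -> Q)), S):
        !(!Q || ((!S -> !P) -> Q)): α-rule — add !!Q, !((!S -> !P) -> Q).
        !((!S -> !P) -> Q): α-rule — add (!S -> !P), !Q.
        × closes — contains both Q and !Q.
  branch 2 (add R):
    !((!Q || ((!S -> !P) -> Q)) == S): β-rule — branch into (!Q || ((!S -> !P) -> Q)), !S  //  !(!Q || ((!S -> !P) -> Q)), S.
      branch 2.1 (add (!Q || ((!S -> !P) -> Q)), !S):
        (!Q || ((!S -> !P) -> Q)): β-rule — branch into !Q  //  ((!S -> !P) -> Q).
          branch 2.1.1 (add !Q):
            ○ open, literals {Q=0, R=1, S=0}.
          branch 2.1.2 (add ((!S -> !P) -> Q)):
            ((!S -> !P) -> Q): β-rule — branch into !(!S -> !P)  //  Q.
              branch 2.1.2.1 (add !(!S -> !P)):
                !(!S -> !P): α-rule — add !S, !!P.
                ○ open, literals {P=1, R=1, S=0}.
              branch 2.1.2.2 (add Q):
                ○ open, literals {Q=1, R=1, S=0}.
      branch 2.2 (add !(!Q || ((!S -> !P) -> Q)), S):
        !(!Q || ((!S -> !P) -> Q)): α-rule — add !!Q, !((!S -> !P) -> Q).
        !((!S -> !P) -> Q): α-rule — add (!S -> !P), !Q.
        × closes — contains both Q and !Q.
2 branches closed, 6 open.
An open branch gives a countermodel: Q=0, R=1, S=0 (unmentioned atoms arbitrary); under it the original formula is false.

Not valid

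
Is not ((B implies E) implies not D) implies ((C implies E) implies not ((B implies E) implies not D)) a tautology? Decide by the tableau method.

Valid

Assume the negation and expand:
Initial set: {not (not ((B implies E) implies not D) implies ((C implies E) implies not ((B implies E) implies not D)))}.
not (not ((B implies E) implies not D) implies ((C implies E) implies not ((B implies E) implies not D))): α-rule — add not ((B implies E) implies not D), not ((C implies E) implies not ((B implies E) implies not D)).
not ((B implies E) implies not D): α-rule — add (B implies E), not not D.
not ((C implies E) implies not ((B implies E) implies not D)): α-rule — add (C implies E), not not ((B implies E) implies not D).
(B implies E): β-rule — branch into not B  //  E.
  branch 1 (add not B):
    (C implies E): β-rule — branch into not C  //  E.
      branch 1.1 (add not C):
        not not ((B implies E) implies not D): β-rule — branch into not (B implies E)  //  not D.
          branch 1.1.1 (add not (B implies E)):
            not (B implies E): α-rule — add B, not E.
            × closes — contains both B and not B.
          branch 1.1.2 (add not D):
            × closes — contains both D and not D.
      branch 1.2 (add E):
        not not ((B implies E) implies not D): β-rule — branch into not (B implies E)  //  not D.
          branch 1.2.1 (add not (B implies E)):
            not (B implies E): α-rule — add B, not E.
            × closes — contains both B and not B.
          branch 1.2.2 (add not D):
            × closes — contains both D and not D.
  branch 2 (add E):
    (C implies E): β-rule — branch into not C  //  E.
      branch 2.1 (add not C):
        not not ((B implies E) implies not D): β-rule — branch into not (B implies E)  //  not D.
          branch 2.1.1 (add not (B implies E)):
            not (B implies E): α-rule — add B, not E.
            × closes — contains both E and not E.
          branch 2.1.2 (add not D):
            × closes — contains both D and not D.
      branch 2.2 (add E):
        not not ((B implies E) implies not D): β-rule — branch into not (B implies E)  //  not D.
          branch 2.2.1 (add not (B implies E)):
            not (B implies E): α-rule — add B, not E.
            × closes — contains both E and not E.
          branch 2.2.2 (add not D):
            × closes — contains both D and not D.
All 8 branches close.
Every branch closed, so the negation is unsatisfiable and the formula is valid.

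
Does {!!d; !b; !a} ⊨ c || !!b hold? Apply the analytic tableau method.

Initial set: {T !!d; T !b; T !a; F (c || !!b)}.
T !!d: drop double negation, giving T d.
F (c || !!b): α-rule — add F c, F !!b.
F !!b: drop double negation, giving F b.
○ open, literals {a=false, b=false, c=false, d=true}.
0 branches closed, 1 open.
An open branch gives a countermodel: a=false, b=false, c=false, d=true (unmentioned atoms arbitrary); the premises hold there but the conclusion fails.

No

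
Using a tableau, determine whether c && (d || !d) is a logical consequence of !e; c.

Yes

Initial set: {T !e; T c; F (c && (d || !d))}.
F (c && (d || !d)): β-rule — branch into F c  //  F (d || !d).
  branch 1 (add F c):
    × closes — contains both c and !c.
  branch 2 (add F (d || !d)):
    F (d || !d): α-rule — add F d, F !d.
    × closes — contains both d and !d.
All 2 branches close.
Every branch closed, so the premises entail the conclusion.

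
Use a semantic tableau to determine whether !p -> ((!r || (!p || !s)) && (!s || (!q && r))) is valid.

Not valid

Assume the negation and expand:
Initial set: {!(!p -> ((!r || (!p || !s)) && (!s || (!q && r))))}.
!(!p -> ((!r || (!p || !s)) && (!s || (!q && r)))): α-rule — add !p, !((!r || (!p || !s)) && (!s || (!q && r))).
!((!r || (!p || !s)) && (!s || (!q && r))): β-rule — branch into !(!r || (!p || !s))  //  !(!s || (!q && r)).
  branch 1 (add !(!r || (!p || !s))):
    !(!r || (!p || !s)): α-rule — add !!r, !(!p || !s).
    !(!p || !s): α-rule — add !!p, !!s.
    × closes — contains both p and !p.
  branch 2 (add !(!s || (!q && r))):
    !(!s || (!q && r)): α-rule — add !!s, !(!q && r).
    !(!q && r): β-rule — branch into !!q  //  !r.
      branch 2.1 (add !!q):
        ○ open, literals {p=false, q=true, s=true}.
      branch 2.2 (add !r):
        ○ open, literals {p=false, r=false, s=true}.
1 branch closed, 2 open.
An open branch gives a countermodel: p=false, q=true, s=true (unmentioned atoms arbitrary); under it the original formula is false.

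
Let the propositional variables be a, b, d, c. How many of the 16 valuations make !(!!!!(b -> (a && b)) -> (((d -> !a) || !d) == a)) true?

8

Initial set: {!(!!!!(b -> (a && b)) -> (((d -> !a) || !d) == a))}.
!(!!!!(b -> (a && b)) -> (((d -> !a) || !d) == a)): α-rule — add !!!!(b -> (a && b)), !(((d -> !a) || !d) == a).
!!!!(b -> (a && b)): drop double negation, giving !!(b -> (a && b)).
!!(b -> (a && b)): drop double negation, giving (b -> (a && b)).
!(((d -> !a) || !d) == a): β-rule — branch into ((d -> !a) || !d), !a  //  !((d -> !a) || !d), a.
  branch 1 (add ((d -> !a) || !d), !a):
    (b -> (a && b)): β-rule — branch into !b  //  (a && b).
      branch 1.1 (add !b):
        ((d -> !a) || !d): β-rule — branch into (d -> !a)  //  !d.
          branch 1.1.1 (add (d -> !a)):
            (d -> !a): β-rule — branch into !d  //  !a.
              branch 1.1.1.1 (add !d):
                ○ open, literals {a=F, b=F, d=F}.
              branch 1.1.1.2 (add !a):
                ○ open, literals {a=F, b=F}.
          branch 1.1.2 (add !d):
            ○ open, literals {a=F, b=F, d=F}.
      branch 1.2 (add (a && b)):
        (a && b): α-rule — add a, b.
        × closes — contains both a and !a.
  branch 2 (add !((d -> !a) || !d), a):
    !((d -> !a) || !d): α-rule — add !(d -> !a), !!d.
    !(d -> !a): α-rule — add d, !!a.
    (b -> (a && b)): β-rule — branch into !b  //  (a && b).
      branch 2.1 (add !b):
        ○ open, literals {a=T, b=F, d=T}.
      branch 2.2 (add (a && b)):
        (a && b): α-rule — add a, b.
        ○ open, literals {a=T, b=T, d=T}.
1 branch closed, 5 open.
Each open branch fixes some atoms; the unmentioned ones are free. Counting distinct full assignments: branch {a=F, b=F, d=F} (c) contributes 2 new; branch {a=F, b=F} (d, c) contributes 2 new; branch {a=F, b=F, d=F} (c) contributes 0 new; branch {a=T, b=F, d=T} (c) contributes 2 new; branch {a=T, b=T, d=T} (c) contributes 2 new. Total: 8.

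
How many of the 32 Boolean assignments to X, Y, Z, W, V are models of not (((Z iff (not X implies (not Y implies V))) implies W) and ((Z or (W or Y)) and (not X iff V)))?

22

Initial set: {T not (((Z iff (not X implies (not Y implies V))) implies W) and ((Z or (W or Y)) and (not X iff V)))}.
T not (((Z iff (not X implies (not Y implies V))) implies W) and ((Z or (W or Y)) and (not X iff V))): β-rule — branch into F ((Z iff (not X implies (not Y implies V))) implies W)  //  F ((Z or (W or Y)) and (not X iff V)).
  branch 1 (add F ((Z iff (not X implies (not Y implies V))) implies W)):
    F ((Z iff (not X implies (not Y implies V))) implies W): α-rule — add T (Z iff (not X implies (not Y implies V))), F W.
    T (Z iff (not X implies (not Y implies V))): β-rule — branch into T Z, T (not X implies (not Y implies V))  //  F Z, F (not X implies (not Y implies V)).
      branch 1.1 (add T Z, T (not X implies (not Y implies V))):
        T (not X implies (not Y implies V)): β-rule — branch into F not X  //  T (not Y implies V).
          branch 1.1.1 (add F not X):
            ○ open, literals {W=false, X=true, Z=true}.
          branch 1.1.2 (add T (not Y implies V)):
            T (not Y implies V): β-rule — branch into F not Y  //  T V.
              branch 1.1.2.1 (add F not Y):
                ○ open, literals {W=false, Y=true, Z=true}.
              branch 1.1.2.2 (add T V):
                ○ open, literals {V=true, W=false, Z=true}.
      branch 1.2 (add F Z, F (not X implies (not Y implies V))):
        F (not X implies (not Y implies V)): α-rule — add T not X, F (not Y implies V).
        F (not Y implies V): α-rule — add T not Y, F V.
        ○ open, literals {V=false, W=false, X=false, Y=false, Z=false}.
  branch 2 (add F ((Z or (W or Y)) and (not X iff V))):
    F ((Z or (W or Y)) and (not X iff V)): β-rule — branch into F (Z or (W or Y))  //  F (not X iff V).
      branch 2.1 (add F (Z or (W or Y))):
        F (Z or (W or Y)): α-rule — add F Z, F (W or Y).
        F (W or Y): α-rule — add F W, F Y.
        ○ open, literals {W=false, Y=false, Z=false}.
      branch 2.2 (add F (not X iff V)):
        F (not X iff V): β-rule — branch into T not X, F V  //  F not X, T V.
          branch 2.2.1 (add T not X, F V):
            ○ open, literals {V=false, X=false}.
          branch 2.2.2 (add F not X, T V):
            ○ open, literals {V=true, X=true}.
0 branches closed, 7 open.
Each open branch fixes some atoms; the unmentioned ones are free. Counting distinct full assignments: branch {W=false, X=true, Z=true} (Y, V) contributes 4 new; branch {W=false, Y=true, Z=true} (X, V) contributes 2 new; branch {V=true, W=false, Z=true} (X, Y) contributes 1 new; branch {V=false, W=false, X=false, Y=false, Z=false} (none free) contributes 1 new; branch {W=false, Y=false, Z=false} (X, V) contributes 3 new; branch {V=false, X=false} (Y, Z, W) contributes 6 new; branch {V=true, X=true} (Y, Z, W) contributes 5 new. Total: 22.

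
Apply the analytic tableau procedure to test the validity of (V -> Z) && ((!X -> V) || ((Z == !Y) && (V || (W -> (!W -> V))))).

Not valid

Assume the negation and expand:
Initial set: {F ((V -> Z) && ((!X -> V) || ((Z == !Y) && (V || (W -> (!W -> V))))))}.
F ((V -> Z) && ((!X -> V) || ((Z == !Y) && (V || (W -> (!W -> V)))))): β-rule — branch into F (V -> Z)  //  F ((!X -> V) || ((Z == !Y) && (V || (W -> (!W -> V))))).
  branch 1 (add F (V -> Z)):
    F (V -> Z): α-rule — add T V, F Z.
    ○ open, literals {V=T, Z=F}.
  branch 2 (add F ((!X -> V) || ((Z == !Y) && (V || (W -> (!W -> V)))))):
    F ((!X -> V) || ((Z == !Y) && (V || (W -> (!W -> V))))): α-rule — add F (!X -> V), F ((Z == !Y) && (V || (W -> (!W -> V)))).
    F (!X -> V): α-rule — add T !X, F V.
    F ((Z == !Y) && (V || (W -> (!W -> V)))): β-rule — branch into F (Z == !Y)  //  F (V || (W -> (!W -> V))).
      branch 2.1 (add F (Z == !Y)):
        F (Z == !Y): β-rule — branch into T Z, F !Y  //  F Z, T !Y.
          branch 2.1.1 (add T Z, F !Y):
            ○ open, literals {V=F, X=F, Y=T, Z=T}.
          branch 2.1.2 (add F Z, T !Y):
            ○ open, literals {V=F, X=F, Y=F, Z=F}.
      branch 2.2 (add F (V || (W -> (!W -> V)))):
        F (V || (W -> (!W -> V))): α-rule — add F V, F (W -> (!W -> V)).
        F (W -> (!W -> V)): α-rule — add T W, F (!W -> V).
        F (!W -> V): α-rule — add T !W, F V.
        × closes — contains both W and !W.
1 branch closed, 3 open.
An open branch gives a countermodel: V=T, Z=F (unmentioned atoms arbitrary); under it the original formula is false.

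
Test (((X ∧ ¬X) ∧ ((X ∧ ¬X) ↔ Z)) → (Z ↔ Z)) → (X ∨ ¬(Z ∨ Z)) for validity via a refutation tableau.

Assume the negation and expand:
Initial set: {¬((((X ∧ ¬X) ∧ ((X ∧ ¬X) ↔ Z)) → (Z ↔ Z)) → (X ∨ ¬(Z ∨ Z)))}.
¬((((X ∧ ¬X) ∧ ((X ∧ ¬X) ↔ Z)) → (Z ↔ Z)) → (X ∨ ¬(Z ∨ Z))): α-rule — add (((X ∧ ¬X) ∧ ((X ∧ ¬X) ↔ Z)) → (Z ↔ Z)), ¬(X ∨ ¬(Z ∨ Z)).
¬(X ∨ ¬(Z ∨ Z)): α-rule — add ¬X, ¬¬(Z ∨ Z).
(((X ∧ ¬X) ∧ ((X ∧ ¬X) ↔ Z)) → (Z ↔ Z)): β-rule — branch into ¬((X ∧ ¬X) ∧ ((X ∧ ¬X) ↔ Z))  //  (Z ↔ Z).
  branch 1 (add ¬((X ∧ ¬X) ∧ ((X ∧ ¬X) ↔ Z))):
    ¬¬(Z ∨ Z): β-rule — branch into Z  //  Z.
      branch 1.1 (add Z):
        ¬((X ∧ ¬X) ∧ ((X ∧ ¬X) ↔ Z)): β-rule — branch into ¬(X ∧ ¬X)  //  ¬((X ∧ ¬X) ↔ Z).
          branch 1.1.1 (add ¬(X ∧ ¬X)):
            ¬(X ∧ ¬X): β-rule — branch into ¬X  //  ¬¬X.
              branch 1.1.1.1 (add ¬X):
                ○ open, literals {X=0, Z=1}.
              branch 1.1.1.2 (add ¬¬X):
                × closes — contains both X and ¬X.
          branch 1.1.2 (add ¬((X ∧ ¬X) ↔ Z)):
            ¬((X ∧ ¬X) ↔ Z): β-rule — branch into (X ∧ ¬X), ¬Z  //  ¬(X ∧ ¬X), Z.
              branch 1.1.2.1 (add (X ∧ ¬X), ¬Z):
                × closes — contains both Z and ¬Z.
              branch 1.1.2.2 (add ¬(X ∧ ¬X), Z):
                ¬(X ∧ ¬X): β-rule — branch into ¬X  //  ¬¬X.
                  branch 1.1.2.2.1 (add ¬X):
                    ○ open, literals {X=0, Z=1}.
                  branch 1.1.2.2.2 (add ¬¬X):
                    × closes — contains both X and ¬X.
      branch 1.2 (add Z):
        ¬((X ∧ ¬X) ∧ ((X ∧ ¬X) ↔ Z)): β-rule — branch into ¬(X ∧ ¬X)  //  ¬((X ∧ ¬X) ↔ Z).
          branch 1.2.1 (add ¬(X ∧ ¬X)):
            ¬(X ∧ ¬X): β-rule — branch into ¬X  //  ¬¬X.
              branch 1.2.1.1 (add ¬X):
                ○ open, literals {X=0, Z=1}.
              branch 1.2.1.2 (add ¬¬X):
                × closes — contains both X and ¬X.
          branch 1.2.2 (add ¬((X ∧ ¬X) ↔ Z)):
            ¬((X ∧ ¬X) ↔ Z): β-rule — branch into (X ∧ ¬X), ¬Z  //  ¬(X ∧ ¬X), Z.
              branch 1.2.2.1 (add (X ∧ ¬X), ¬Z):
                × closes — contains both Z and ¬Z.
              branch 1.2.2.2 (add ¬(X ∧ ¬X), Z):
                ¬(X ∧ ¬X): β-rule — branch into ¬X  //  ¬¬X.
                  branch 1.2.2.2.1 (add ¬X):
                    ○ open, literals {X=0, Z=1}.
                  branch 1.2.2.2.2 (add ¬¬X):
                    × closes — contains both X and ¬X.
  branch 2 (add (Z ↔ Z)):
    ¬¬(Z ∨ Z): β-rule — branch into Z  //  Z.
      branch 2.1 (add Z):
        (Z ↔ Z): β-rule — branch into Z, Z  //  ¬Z, ¬Z.
          branch 2.1.1 (add Z, Z):
            ○ open, literals {X=0, Z=1}.
          branch 2.1.2 (add ¬Z, ¬Z):
            × closes — contains both Z and ¬Z.
      branch 2.2 (add Z):
        (Z ↔ Z): β-rule — branch into Z, Z  //  ¬Z, ¬Z.
          branch 2.2.1 (add Z, Z):
            ○ open, literals {X=0, Z=1}.
          branch 2.2.2 (add ¬Z, ¬Z):
            × closes — contains both Z and ¬Z.
8 branches closed, 6 open.
An open branch gives a countermodel: X=0, Z=1 (unmentioned atoms arbitrary); under it the original formula is false.

Not valid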